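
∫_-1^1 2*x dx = 0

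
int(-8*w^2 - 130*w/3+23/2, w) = -8*w^3/3 - 65*w^2/3 + 23*w/2 + C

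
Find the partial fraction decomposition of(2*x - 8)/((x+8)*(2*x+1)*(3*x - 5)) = -42/(377*(3*x - 5)) + 12/(65*(2*x + 1)) - 8/(145*(x + 8))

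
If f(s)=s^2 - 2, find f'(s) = 2*s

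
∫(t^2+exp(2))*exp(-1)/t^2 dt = t*exp(-1) - E/t + C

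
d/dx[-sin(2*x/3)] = -2*cos(2*x/3)/3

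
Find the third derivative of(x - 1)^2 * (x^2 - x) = 24*x - 18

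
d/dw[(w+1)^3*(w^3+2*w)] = 6*w^5 + 15*w^4 + 20*w^3 + 21*w^2 + 12*w + 2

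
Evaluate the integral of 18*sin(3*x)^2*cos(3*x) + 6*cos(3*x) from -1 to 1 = -sin(9) + 7*sin(3)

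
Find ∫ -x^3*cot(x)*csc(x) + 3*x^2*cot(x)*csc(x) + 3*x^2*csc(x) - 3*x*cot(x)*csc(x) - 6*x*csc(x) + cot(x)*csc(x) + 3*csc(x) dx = (x - 1)^3*csc(x) + C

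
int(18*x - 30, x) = 9*x^2 - 30*x + C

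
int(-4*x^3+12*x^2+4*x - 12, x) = -x^4 + 4*x^3 + 2*x^2 - 12*x + C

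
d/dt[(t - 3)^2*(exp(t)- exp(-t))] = (t^2*exp(2*t) + t^2 - 4*t*exp(2*t) - 8*t + 3*exp(2*t) + 15)*exp(-t)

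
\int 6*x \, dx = 3*x^2 + C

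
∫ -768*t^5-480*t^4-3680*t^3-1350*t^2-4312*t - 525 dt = -128*t^6 - 96*t^5 - 920*t^4 - 450*t^3 - 2156*t^2 - 525*t + C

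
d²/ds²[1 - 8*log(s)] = 8/s^2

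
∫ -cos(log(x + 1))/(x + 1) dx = -sin(log(x + 1)) + C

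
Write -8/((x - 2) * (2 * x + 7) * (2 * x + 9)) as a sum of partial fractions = -8/(13*(2*x + 9)) + 8/(11*(2*x + 7)) - 8/(143*(x - 2))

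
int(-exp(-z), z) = exp(-z) + C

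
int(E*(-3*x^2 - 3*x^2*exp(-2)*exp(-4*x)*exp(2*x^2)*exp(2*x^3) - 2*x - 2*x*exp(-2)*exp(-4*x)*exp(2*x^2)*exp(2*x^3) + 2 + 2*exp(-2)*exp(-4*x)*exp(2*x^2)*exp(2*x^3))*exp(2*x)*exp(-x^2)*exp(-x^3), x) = -2*sinh(x^3 + x^2 - 2*x - 1) + C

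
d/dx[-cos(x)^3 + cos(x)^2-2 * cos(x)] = (-3*sin(x)^2 - 2*cos(x) + 5)*sin(x)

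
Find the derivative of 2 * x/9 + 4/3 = 2/9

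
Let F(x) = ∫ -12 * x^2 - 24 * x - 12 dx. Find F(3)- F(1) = -224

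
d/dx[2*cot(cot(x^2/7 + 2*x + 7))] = 4*x/(7*sin(x^2/7 + 2*x + 7)^2*sin(1/tan(x^2/7 + 2*x + 7))^2) + 4/(sin(x^2/7 + 2*x + 7)^2*sin(1/tan(x^2/7 + 2*x + 7))^2)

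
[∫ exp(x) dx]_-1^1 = E - exp(-1)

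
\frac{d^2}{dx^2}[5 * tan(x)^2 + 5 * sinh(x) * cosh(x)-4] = 30*tan(x)^4 + 40*tan(x)^2 + 10*sinh(2*x) + 10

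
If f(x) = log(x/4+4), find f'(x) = 1/(x + 16)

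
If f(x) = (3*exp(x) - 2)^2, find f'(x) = 18*exp(2*x) - 12*exp(x)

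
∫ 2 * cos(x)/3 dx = 2*sin(x)/3 + C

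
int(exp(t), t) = exp(t) + C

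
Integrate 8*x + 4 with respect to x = 4*x^2 + 4*x + C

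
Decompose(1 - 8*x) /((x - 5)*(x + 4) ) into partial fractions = -11/(3*(x + 4)) - 13/(3*(x - 5))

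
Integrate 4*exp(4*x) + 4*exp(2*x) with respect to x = (exp(2*x) + 1)^2 + C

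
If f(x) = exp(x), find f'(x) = exp(x)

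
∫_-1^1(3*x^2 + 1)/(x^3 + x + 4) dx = -log(2) + log(6)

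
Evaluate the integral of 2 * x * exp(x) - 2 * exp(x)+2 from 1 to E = 2 + 2*E + (-4 + 2*E)*(1 + exp(E))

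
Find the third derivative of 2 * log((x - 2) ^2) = 8/(x^3 - 6*x^2 + 12*x - 8)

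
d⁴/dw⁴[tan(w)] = 24*tan(w)^5 + 40*tan(w)^3 + 16*tan(w)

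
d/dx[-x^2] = -2*x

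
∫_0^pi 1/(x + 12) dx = -log(6) + log(pi/2 + 6)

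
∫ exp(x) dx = exp(x) + C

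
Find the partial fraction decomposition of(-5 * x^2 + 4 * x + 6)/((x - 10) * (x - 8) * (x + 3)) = -51/(143*(x + 3)) + 141/(11*(x - 8)) - 227/(13*(x - 10))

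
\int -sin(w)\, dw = cos(w) + C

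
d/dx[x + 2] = 1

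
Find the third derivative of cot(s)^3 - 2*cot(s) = -60*cot(s)^6 - 102*cot(s)^4 - 44*cot(s)^2 - 2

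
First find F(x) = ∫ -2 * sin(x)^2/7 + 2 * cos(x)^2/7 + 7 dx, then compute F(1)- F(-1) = 2*sin(2)/7 + 14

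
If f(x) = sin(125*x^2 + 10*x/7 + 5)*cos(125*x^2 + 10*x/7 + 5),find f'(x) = 10*(25*x + 1/7)*cos(10*(25*x^2 + 2*x/7 + 1))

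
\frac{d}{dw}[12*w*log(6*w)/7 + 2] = 12*log(w)/7 + 12/7 + 12*log(6)/7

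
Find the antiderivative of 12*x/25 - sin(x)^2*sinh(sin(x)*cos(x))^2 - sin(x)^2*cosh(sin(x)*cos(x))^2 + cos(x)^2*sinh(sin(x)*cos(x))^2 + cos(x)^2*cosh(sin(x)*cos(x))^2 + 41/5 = 6*x^2/25 + 41*x/5 + sinh(sin(2*x))/2 + C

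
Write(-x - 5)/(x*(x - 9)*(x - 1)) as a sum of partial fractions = 3/(4*(x - 1)) - 7/(36*(x - 9)) - 5/(9*x)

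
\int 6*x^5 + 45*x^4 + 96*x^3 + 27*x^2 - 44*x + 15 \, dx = x^6 + 9*x^5 + 24*x^4 + 9*x^3 - 22*x^2 + 15*x + C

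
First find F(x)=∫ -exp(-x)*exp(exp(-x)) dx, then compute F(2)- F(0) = -E + exp(exp(-2))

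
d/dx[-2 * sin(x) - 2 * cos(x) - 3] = 2*sin(x) - 2*cos(x)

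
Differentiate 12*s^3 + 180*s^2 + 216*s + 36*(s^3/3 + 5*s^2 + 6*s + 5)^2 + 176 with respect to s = 24*s^5 + 600*s^4 + 4176*s^3 + 6876*s^2 + 6552*s + 2376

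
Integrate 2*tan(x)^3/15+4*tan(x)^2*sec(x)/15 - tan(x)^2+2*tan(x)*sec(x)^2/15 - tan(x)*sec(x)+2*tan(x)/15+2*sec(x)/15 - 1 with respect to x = (tan(x) + sec(x))^2/15 - tan(x) - sec(x) + C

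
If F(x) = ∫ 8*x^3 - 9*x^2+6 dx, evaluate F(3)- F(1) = 94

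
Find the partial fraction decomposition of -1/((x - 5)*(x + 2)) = 1/(7*(x + 2)) - 1/(7*(x - 5))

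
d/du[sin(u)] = cos(u)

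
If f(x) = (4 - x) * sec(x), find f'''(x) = (x*sin(x)/cos(x) - 6*x*sin(x)/cos(x)^3 - 4*sin(x)/cos(x) + 24*sin(x)/cos(x)^3 + 3 - 6/cos(x)^2)/cos(x)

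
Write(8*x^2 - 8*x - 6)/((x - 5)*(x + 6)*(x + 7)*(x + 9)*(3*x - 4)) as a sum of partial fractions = 9/(8525*(3*x - 4)) + 17/(62*(x + 9)) - 221/(300*(x + 7)) + 5/(11*(x + 6)) + 1/(132*(x - 5))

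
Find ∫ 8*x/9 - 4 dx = 4*x^2/9 - 4*x + C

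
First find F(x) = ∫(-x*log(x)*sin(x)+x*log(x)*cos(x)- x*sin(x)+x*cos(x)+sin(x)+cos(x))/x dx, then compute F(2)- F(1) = -sin(1) - cos(1) + (log(2) + 1)*(cos(2) + sin(2))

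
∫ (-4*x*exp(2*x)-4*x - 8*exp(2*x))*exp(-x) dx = -8*(x + 1)*sinh(x) + C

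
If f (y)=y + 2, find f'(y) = 1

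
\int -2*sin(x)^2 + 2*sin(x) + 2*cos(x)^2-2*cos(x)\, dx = (sqrt(2)*sin(x + pi/4) - 1)^2 + C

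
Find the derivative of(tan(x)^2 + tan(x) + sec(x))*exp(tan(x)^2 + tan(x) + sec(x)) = (sin(x)^2 + 2*sin(x)^2/cos(x) + 2*sin(x) + 3*sin(x)/cos(x) + 2*sin(x)/cos(x)^2 + 1 + 1/cos(x))*exp(1/cos(x))*exp(tan(x))*exp(tan(x)^2)/cos(x)^3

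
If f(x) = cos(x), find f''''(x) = cos(x)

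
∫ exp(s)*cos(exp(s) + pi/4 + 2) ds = sin(exp(s) + pi/4 + 2) + C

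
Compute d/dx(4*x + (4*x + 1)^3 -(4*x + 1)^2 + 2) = 192*x^2 + 64*x + 8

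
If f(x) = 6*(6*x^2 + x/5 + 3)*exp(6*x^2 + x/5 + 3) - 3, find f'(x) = 432*x^3*exp(6*x^2 + x/5 + 3) + 108*x^2*exp(6*x^2 + x/5 + 3)/5 + 7206*x*exp(6*x^2 + x/5 + 3)/25 + 24*exp(6*x^2 + x/5 + 3)/5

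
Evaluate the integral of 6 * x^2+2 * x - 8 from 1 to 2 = 9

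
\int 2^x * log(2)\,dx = 2^x + C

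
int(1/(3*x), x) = log(x)/3 + C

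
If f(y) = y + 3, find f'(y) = 1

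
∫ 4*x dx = 2*x^2 + C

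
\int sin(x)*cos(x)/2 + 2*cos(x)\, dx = (sin(x) + 4)^2/4 + C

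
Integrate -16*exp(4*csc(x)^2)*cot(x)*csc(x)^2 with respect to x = 2*exp(4*csc(x)^2) + C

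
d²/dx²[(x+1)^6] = 30*x^4 + 120*x^3 + 180*x^2 + 120*x + 30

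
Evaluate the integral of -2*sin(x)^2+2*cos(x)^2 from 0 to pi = 0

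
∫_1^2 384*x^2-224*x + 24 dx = 584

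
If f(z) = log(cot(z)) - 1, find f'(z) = -2/sin(2*z)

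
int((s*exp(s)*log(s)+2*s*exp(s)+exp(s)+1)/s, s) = (exp(s) + 1)*(log(s) + 2) + C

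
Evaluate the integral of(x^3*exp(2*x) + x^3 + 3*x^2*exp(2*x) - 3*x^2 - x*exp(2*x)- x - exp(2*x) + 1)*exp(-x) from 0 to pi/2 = (-pi/2 + pi^3/8)*(-exp(-pi/2) + exp(pi/2))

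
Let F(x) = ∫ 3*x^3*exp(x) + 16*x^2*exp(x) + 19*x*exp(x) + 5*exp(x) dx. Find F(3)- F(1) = -15*E + 159*exp(3)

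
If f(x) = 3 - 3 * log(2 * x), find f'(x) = -3/x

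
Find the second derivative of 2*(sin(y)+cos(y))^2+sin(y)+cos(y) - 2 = -8*sin(2*y) - sqrt(2)*sin(y + pi/4)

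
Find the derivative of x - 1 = 1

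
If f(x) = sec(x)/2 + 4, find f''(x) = tan(x)^2*sec(x) + sec(x)/2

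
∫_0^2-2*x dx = -4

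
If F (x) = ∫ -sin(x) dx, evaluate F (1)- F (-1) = 0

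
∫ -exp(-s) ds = exp(-s) + C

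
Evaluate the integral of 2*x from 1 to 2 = 3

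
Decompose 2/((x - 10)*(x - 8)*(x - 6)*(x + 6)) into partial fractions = -1/(1344*(x + 6)) + 1/(48*(x - 6)) - 1/(28*(x - 8)) + 1/(64*(x - 10))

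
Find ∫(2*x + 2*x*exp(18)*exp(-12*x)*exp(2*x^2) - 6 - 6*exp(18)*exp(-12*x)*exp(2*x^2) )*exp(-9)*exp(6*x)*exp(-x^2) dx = 2*sinh((x - 3)^2) + C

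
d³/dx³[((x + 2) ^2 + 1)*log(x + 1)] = (2*x^2 + 2*x + 4)/(x^3 + 3*x^2 + 3*x + 1)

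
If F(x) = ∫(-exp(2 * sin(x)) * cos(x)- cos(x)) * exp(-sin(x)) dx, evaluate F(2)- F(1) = -exp(sin(2)) - exp(-sin(1)) + exp(-sin(2)) + exp(sin(1))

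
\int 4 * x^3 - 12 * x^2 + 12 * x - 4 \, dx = x^4 - 4*x^3 + 6*x^2 - 4*x + C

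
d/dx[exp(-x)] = -exp(-x)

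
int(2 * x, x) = x^2 + C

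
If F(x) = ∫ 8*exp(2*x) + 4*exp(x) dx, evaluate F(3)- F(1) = -(1 + 2*E)^2 + (1 + 2*exp(3))^2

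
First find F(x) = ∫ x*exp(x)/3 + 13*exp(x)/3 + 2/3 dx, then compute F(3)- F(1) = -13*E/3 + 4/3 + 5*exp(3)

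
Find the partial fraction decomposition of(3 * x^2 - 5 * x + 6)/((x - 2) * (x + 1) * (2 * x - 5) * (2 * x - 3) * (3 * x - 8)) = 81/(11*(3*x - 8)) - 3/(5*(2*x - 3)) - 7/(2*x - 5) + 2/(165*(x + 1)) + 4/(3*(x - 2))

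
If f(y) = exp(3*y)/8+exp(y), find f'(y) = 3*exp(3*y)/8 + exp(y)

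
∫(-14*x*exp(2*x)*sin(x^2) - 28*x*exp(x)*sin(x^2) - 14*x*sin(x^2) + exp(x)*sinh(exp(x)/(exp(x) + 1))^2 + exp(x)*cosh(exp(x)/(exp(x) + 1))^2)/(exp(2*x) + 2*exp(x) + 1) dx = 7*cos(x^2) + sinh(2*exp(x)/(exp(x) + 1))/2 + C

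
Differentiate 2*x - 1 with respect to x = 2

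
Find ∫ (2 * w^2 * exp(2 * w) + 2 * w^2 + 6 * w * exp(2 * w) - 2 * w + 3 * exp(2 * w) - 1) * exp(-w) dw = 2*(2*w^2 + 2*w + 1)*sinh(w) + C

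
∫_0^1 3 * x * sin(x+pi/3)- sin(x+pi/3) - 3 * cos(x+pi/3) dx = -1/2 - 2*cos(1 + pi/3)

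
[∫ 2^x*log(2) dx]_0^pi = -1 + 2^pi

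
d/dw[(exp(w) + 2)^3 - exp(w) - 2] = 3*exp(3*w) + 12*exp(2*w) + 11*exp(w)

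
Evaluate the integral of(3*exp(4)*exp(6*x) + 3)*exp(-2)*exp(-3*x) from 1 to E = -exp(5) - exp(-3*E - 2) + exp(-5) + exp(2 + 3*E)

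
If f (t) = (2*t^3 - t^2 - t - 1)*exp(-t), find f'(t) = (-2*t^3 + 7*t^2 - t)*exp(-t)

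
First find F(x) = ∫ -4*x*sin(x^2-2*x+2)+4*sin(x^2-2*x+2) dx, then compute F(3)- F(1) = -2*cos(1) + 2*cos(5)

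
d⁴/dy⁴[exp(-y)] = exp(-y)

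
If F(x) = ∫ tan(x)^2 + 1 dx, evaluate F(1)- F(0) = tan(1)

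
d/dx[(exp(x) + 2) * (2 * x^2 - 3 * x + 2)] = 2*x^2*exp(x) + x*exp(x) + 8*x - exp(x) - 6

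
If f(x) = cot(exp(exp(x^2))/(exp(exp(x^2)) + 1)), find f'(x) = -2*x*(exp(x^2)*exp(exp(x^2)) + exp(x^2 + exp(x^2))/tan(exp(exp(x^2))/(exp(exp(x^2)) + 1))^2)/(exp(2*exp(x^2)) + 2*exp(exp(x^2)) + 1)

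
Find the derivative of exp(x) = exp(x)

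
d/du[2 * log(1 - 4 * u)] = 8/(4*u - 1)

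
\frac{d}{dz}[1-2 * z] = -2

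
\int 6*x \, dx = 3*x^2 + C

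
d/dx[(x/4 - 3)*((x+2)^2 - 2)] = 3*x^2/4 - 4*x - 23/2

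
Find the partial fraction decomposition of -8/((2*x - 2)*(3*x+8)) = 12/(11*(3*x + 8)) - 4/(11*(x - 1))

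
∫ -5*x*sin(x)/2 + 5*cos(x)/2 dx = 5*x*cos(x)/2 + C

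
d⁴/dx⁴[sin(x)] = sin(x)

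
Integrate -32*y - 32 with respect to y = -16*y^2 - 32*y + C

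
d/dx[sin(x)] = cos(x)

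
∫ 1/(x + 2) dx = log(3*x/2 + 3) + C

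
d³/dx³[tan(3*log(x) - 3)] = (162*tan(3*log(x) - 3)^4 - 54*tan(3*log(x) - 3)^3 + 222*tan(3*log(x) - 3)^2 - 54*tan(3*log(x) - 3) + 60)/x^3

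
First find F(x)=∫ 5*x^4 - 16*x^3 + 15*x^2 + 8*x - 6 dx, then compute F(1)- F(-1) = 0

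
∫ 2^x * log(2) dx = 2^x + C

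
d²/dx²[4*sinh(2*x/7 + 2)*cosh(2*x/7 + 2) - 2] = 32*sinh(4*x/7 + 4)/49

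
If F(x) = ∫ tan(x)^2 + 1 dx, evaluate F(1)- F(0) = tan(1)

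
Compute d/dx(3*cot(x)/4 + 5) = -3/(4*sin(x)^2)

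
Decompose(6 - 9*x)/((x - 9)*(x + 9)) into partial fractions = -29/(6*(x + 9)) - 25/(6*(x - 9))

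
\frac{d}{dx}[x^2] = 2*x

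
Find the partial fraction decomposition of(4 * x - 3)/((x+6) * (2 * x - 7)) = 22/(19*(2*x - 7)) + 27/(19*(x + 6))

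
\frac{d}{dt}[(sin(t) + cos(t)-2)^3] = 3*sqrt(2)*(sqrt(2)*sin(t + pi/4) - 2)^2*cos(t + pi/4)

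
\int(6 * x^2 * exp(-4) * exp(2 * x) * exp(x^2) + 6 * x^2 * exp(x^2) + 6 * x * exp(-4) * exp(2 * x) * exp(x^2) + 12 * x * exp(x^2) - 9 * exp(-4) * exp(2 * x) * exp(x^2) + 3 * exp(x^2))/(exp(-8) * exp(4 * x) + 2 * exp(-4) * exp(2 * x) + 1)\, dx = 3*(x + 2)*exp(x^2)/(exp(2*x - 4) + 1) + C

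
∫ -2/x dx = -2*log(x) + C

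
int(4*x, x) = 2*x^2 + C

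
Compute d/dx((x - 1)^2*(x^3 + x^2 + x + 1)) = 5*x^4 - 4*x^3 - 1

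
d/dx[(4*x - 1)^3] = 192*x^2 - 96*x + 12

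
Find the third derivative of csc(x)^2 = 8*(1 - 3/sin(x)^2)*cos(x)/sin(x)^3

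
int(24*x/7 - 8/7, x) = 12*x^2/7 - 8*x/7 + C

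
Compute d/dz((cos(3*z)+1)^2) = -6*(cos(3*z) + 1)*sin(3*z)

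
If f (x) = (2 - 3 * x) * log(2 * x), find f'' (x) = (-3*x - 2)/x^2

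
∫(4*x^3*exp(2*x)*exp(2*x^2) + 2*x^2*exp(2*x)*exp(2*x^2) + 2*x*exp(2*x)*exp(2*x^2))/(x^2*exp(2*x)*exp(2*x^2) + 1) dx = log(x^2*exp(2*x*(x + 1)) + 1) + C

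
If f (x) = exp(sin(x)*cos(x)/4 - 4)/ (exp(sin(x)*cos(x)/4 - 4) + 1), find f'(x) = exp(-4)*exp(sin(2*x)/8)*cos(2*x)/(8*exp(-4)*exp(sin(2*x)/8) + 4*exp(-8)*exp(sin(2*x)/4) + 4)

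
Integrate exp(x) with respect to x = exp(x) + C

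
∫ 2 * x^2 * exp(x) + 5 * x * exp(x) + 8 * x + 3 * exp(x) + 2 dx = (exp(x) + 2)*(2*x^2 + x + 2) + C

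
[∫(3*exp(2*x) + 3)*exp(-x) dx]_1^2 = -3*E - 3*exp(-2) + 3*exp(-1) + 3*exp(2)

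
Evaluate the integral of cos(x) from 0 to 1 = sin(1)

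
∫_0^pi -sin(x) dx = -2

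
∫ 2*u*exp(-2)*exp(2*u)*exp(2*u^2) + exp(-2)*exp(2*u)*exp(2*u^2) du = exp(2*u^2 + 2*u - 2)/2 + C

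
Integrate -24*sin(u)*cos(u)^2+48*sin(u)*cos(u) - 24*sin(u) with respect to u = 8*(cos(u) - 1)^3 + C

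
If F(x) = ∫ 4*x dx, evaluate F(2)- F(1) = 6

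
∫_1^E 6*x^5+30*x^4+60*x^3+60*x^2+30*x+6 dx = -64 + (1 + E)^6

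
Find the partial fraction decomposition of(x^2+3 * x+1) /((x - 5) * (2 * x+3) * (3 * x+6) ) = 5/(39*(2*x + 3)) - 1/(21*(x + 2)) + 41/(273*(x - 5))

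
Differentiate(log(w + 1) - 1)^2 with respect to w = (2*log(w + 1) - 2)/(w + 1)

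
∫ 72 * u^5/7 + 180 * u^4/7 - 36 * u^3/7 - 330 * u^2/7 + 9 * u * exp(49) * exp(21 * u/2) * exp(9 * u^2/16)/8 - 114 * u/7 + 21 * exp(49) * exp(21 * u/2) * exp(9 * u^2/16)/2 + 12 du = -8*u^3 + 3*u^2*(2*u^2 + 3*u - 3)^2/7 - 12*u^2 + 12*u + exp((3*u + 28)^2/16) + C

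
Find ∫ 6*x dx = 3*x^2 + C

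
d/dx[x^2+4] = 2*x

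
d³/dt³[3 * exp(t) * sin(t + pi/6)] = 6*sqrt(2)*exp(t)*cos(t + 5*pi/12)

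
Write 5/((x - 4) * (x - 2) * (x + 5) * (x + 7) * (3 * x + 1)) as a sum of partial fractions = 81/(5096*(3*x + 1)) + 1/(792*(x + 7)) - 5/(1764*(x + 5)) - 5/(882*(x - 2)) + 5/(2574*(x - 4))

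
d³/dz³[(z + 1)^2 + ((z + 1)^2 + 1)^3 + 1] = 120*z^3 + 360*z^2 + 432*z + 192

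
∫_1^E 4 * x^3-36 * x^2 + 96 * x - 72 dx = -1 + (-3 + (-3 + E)^2)^2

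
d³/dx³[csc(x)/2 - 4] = (1/2 - 3/sin(x)^2)*cos(x)/sin(x)^2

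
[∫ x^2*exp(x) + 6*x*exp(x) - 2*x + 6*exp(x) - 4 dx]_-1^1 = -8 + exp(-1) + 7*E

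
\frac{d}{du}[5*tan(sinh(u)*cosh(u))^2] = 10*sin(sinh(u)*cosh(u))*cosh(2*u)/cos(sinh(u)*cosh(u))^3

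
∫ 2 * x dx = x^2 + C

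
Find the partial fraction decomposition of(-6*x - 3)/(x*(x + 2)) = -9/(2*(x + 2)) - 3/(2*x)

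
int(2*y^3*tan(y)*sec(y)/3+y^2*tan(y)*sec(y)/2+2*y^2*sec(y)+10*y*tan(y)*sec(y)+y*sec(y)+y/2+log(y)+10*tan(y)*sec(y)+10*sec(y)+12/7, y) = y^2/4 + y*log(y) + 5*y/7 + (2*y^3/3 + y^2/2 + 10*y + 10)*sec(y) + C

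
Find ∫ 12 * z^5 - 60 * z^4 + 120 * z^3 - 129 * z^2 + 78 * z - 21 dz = 2*z^6 - 12*z^5 + 30*z^4 - 43*z^3 + 39*z^2 - 21*z + C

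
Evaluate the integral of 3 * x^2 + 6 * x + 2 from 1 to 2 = 18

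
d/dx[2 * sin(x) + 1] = 2*cos(x)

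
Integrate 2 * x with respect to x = x^2 + C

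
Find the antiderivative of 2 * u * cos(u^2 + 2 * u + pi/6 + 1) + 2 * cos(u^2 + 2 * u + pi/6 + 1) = sin((u + 1)^2 + pi/6) + C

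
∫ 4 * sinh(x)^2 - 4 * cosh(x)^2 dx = -4*x + C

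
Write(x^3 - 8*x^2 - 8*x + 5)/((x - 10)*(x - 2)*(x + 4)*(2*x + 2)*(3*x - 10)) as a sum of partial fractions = 1191/(9152*(3*x - 10)) - 155/(11088*(x + 4)) - 2/(1287*(x + 1)) - 35/(1152*(x - 2)) + 25/(9856*(x - 10))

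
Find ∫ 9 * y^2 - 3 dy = 3*y^3 - 3*y + C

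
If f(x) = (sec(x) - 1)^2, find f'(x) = 2*(-1 + 1/cos(x))*sin(x)/cos(x)^2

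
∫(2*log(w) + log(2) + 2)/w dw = (log(w) + 2)*log(2*w) + C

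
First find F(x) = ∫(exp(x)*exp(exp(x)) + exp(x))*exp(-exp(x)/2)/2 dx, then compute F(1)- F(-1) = -exp(exp(-1)/2) - exp(-E/2) + exp(-exp(-1)/2) + exp(E/2)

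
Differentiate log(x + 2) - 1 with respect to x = 1/(x + 2)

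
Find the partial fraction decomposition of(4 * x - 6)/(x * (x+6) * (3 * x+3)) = -1/(3*(x + 6)) + 2/(3*(x + 1)) - 1/(3*x)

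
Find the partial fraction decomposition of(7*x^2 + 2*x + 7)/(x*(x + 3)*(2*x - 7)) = 57/(13*(2*x - 7)) + 64/(39*(x + 3)) - 1/(3*x)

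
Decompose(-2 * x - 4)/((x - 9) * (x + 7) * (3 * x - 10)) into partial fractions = 96/(527*(3*x - 10)) + 5/(248*(x + 7)) - 11/(136*(x - 9))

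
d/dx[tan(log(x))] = 1/(x*cos(log(x))^2)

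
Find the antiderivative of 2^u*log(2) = 2^u + C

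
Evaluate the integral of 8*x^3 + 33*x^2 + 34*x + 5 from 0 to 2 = 198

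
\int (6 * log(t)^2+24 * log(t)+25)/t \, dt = 2*(log(t) + 2)^3 + log(t) + C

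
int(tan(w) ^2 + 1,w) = tan(w) + C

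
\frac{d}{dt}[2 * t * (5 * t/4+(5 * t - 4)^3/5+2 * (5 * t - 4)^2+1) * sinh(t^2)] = 100*t^5*cosh(t^2) - 40*t^4*cosh(t^2) + 200*t^3*sinh(t^2) - 123*t^3*cosh(t^2) - 60*t^2*sinh(t^2) + 404*t^2*cosh(t^2)/5 - 123*t*sinh(t^2) + 202*sinh(t^2)/5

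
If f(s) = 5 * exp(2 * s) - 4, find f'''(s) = 40*exp(2*s)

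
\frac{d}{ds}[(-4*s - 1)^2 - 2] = 32*s + 8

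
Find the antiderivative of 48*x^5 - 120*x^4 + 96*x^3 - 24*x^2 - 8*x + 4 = 8*x^6 - 24*x^5 + 24*x^4 - 8*x^3 - 4*x^2 + 4*x + C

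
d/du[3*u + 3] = 3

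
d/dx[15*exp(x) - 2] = 15*exp(x)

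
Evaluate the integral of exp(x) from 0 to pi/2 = -1 + exp(pi/2)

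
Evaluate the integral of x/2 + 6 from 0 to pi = -36 + (pi/2 + 6)^2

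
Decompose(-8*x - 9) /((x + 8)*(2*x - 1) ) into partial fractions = -26/(17*(2*x - 1)) - 55/(17*(x + 8))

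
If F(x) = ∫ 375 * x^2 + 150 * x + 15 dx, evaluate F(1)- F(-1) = 280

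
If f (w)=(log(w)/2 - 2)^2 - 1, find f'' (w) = (5 - log(w))/(2*w^2)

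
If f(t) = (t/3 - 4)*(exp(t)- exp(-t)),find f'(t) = (t*exp(2*t) + t - 11*exp(2*t) - 13)*exp(-t)/3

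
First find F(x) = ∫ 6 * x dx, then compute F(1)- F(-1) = 0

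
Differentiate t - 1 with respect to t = 1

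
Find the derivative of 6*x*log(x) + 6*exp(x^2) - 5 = 12*x*exp(x^2) + 6*log(x) + 6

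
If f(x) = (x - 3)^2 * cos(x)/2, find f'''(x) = x^2*sin(x)/2 - 3*x*sin(x) - 3*x*cos(x) + 3*sin(x)/2 + 9*cos(x)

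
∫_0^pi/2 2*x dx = pi^2/4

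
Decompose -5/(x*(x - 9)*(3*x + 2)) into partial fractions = -45/(58*(3*x + 2)) - 5/(261*(x - 9)) + 5/(18*x)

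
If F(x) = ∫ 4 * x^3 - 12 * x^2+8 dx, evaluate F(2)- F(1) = -5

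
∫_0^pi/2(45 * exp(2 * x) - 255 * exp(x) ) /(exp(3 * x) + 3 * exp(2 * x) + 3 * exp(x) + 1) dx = -15*exp(pi/2)/(1 + exp(pi/2)) - 6 + 6*(-4 + 5*exp(pi/2)/(1 + exp(pi/2)))^2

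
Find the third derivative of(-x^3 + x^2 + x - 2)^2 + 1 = 120*x^3 - 120*x^2 - 24*x + 36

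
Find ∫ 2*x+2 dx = x^2 + 2*x + C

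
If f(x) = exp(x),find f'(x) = exp(x)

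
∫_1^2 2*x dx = 3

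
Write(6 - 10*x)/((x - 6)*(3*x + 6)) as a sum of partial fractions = -13/(12*(x + 2)) - 9/(4*(x - 6))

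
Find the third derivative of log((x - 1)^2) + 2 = 4/(x^3 - 3*x^2 + 3*x - 1)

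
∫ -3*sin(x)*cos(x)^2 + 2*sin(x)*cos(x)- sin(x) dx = (cos(x)^2 - cos(x) + 1)*cos(x) + C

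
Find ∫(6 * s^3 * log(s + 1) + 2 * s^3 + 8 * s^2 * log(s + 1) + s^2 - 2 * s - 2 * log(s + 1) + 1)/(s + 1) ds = (2*s^3 + s^2 - 2*s + 1)*log(s + 1) + C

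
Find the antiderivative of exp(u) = exp(u) + C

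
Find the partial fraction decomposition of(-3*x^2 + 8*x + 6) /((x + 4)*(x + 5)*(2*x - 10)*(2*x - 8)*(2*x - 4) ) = -109/(5040*(x + 5)) + 37/(1728*(x + 4)) + 5/(1008*(x - 2)) + 5/(576*(x - 4)) - 29/(2160*(x - 5))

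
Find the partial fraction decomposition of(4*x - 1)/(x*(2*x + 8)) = 17/(8*(x + 4)) - 1/(8*x)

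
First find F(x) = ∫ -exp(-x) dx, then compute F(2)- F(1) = -exp(-1) + exp(-2)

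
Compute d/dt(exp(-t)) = -exp(-t)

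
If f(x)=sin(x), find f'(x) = cos(x)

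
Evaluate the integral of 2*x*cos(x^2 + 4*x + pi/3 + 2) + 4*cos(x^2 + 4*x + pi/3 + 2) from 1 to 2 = -sin(pi/3 + 7) + sin(pi/3 + 14)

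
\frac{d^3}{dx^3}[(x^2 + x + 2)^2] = 24*x + 12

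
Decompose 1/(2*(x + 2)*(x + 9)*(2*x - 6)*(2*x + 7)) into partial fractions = 2/(429*(2*x + 7)) - 1/(3696*(x + 9)) - 1/(420*(x + 2)) + 1/(3120*(x - 3))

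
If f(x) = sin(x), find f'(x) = cos(x)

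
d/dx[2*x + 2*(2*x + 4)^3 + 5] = 48*x^2 + 192*x + 194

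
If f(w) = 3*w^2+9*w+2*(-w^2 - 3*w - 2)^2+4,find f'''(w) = 48*w + 72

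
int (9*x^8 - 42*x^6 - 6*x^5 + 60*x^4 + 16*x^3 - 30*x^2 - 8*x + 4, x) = x^9 - 6*x^7 - x^6 + 12*x^5 + 4*x^4 - 10*x^3 - 4*x^2 + 4*x + C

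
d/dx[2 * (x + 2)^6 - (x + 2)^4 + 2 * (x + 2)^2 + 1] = 12*x^5 + 120*x^4 + 476*x^3 + 936*x^2 + 916*x + 360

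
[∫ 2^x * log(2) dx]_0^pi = -1 + 2^pi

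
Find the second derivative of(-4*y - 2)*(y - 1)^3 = -48*y^2 + 60*y - 12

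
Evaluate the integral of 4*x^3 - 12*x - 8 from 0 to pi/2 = -24 + (-2 + pi/2)^2*(2 + (pi/2 + 2)^2)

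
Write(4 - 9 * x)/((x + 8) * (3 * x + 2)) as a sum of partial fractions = 15/(11*(3*x + 2)) - 38/(11*(x + 8))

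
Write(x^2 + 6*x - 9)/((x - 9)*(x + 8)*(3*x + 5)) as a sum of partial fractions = 73/(304*(3*x + 5)) + 7/(323*(x + 8)) + 63/(272*(x - 9))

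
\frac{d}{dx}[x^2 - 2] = 2*x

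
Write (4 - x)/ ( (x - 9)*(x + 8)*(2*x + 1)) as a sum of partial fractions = -6/(95*(2*x + 1)) + 4/(85*(x + 8)) - 5/(323*(x - 9))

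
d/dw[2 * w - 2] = 2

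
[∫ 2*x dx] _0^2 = 4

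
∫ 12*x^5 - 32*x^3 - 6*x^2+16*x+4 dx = 2*x^6 - 8*x^4 - 2*x^3 + 8*x^2 + 4*x + C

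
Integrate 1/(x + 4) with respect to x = log(3*x + 12) + C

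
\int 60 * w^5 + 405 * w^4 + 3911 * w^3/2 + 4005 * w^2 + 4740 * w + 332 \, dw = 10*w^6 + 81*w^5 + 3911*w^4/8 + 1335*w^3 + 2370*w^2 + 332*w + C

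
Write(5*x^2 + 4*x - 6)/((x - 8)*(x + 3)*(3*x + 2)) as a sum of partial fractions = 29/(91*(3*x + 2)) + 27/(77*(x + 3)) + 173/(143*(x - 8))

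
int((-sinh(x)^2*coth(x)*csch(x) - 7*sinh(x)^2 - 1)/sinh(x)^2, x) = -7*x + 1/tanh(x) + 1/sinh(x) + C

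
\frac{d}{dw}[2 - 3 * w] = -3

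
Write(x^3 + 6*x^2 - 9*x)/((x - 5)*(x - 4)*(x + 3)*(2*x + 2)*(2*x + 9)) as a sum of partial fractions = 27/(323*(2*x + 9)) - 9/(112*(x + 3)) + 1/(60*(x + 1)) - 62/(595*(x - 4)) + 115/(912*(x - 5))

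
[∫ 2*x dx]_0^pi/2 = pi^2/4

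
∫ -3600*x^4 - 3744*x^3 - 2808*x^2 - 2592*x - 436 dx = -720*x^5 - 936*x^4 - 936*x^3 - 1296*x^2 - 436*x + C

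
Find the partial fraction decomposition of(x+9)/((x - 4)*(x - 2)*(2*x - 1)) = 38/(21*(2*x - 1)) - 11/(6*(x - 2)) + 13/(14*(x - 4))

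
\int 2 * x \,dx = x^2 + C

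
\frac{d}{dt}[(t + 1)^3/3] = t^2 + 2*t + 1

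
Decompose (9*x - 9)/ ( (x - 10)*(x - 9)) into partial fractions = -72/(x - 9) + 81/(x - 10)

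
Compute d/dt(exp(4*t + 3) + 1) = 4*exp(4*t + 3)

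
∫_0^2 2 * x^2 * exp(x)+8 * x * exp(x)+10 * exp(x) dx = -6 + 22*exp(2)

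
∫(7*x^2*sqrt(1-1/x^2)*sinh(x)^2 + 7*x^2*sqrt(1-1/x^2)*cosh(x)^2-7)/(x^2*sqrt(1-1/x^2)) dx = 7*sinh(2*x)/2 + 7*acsc(x) + C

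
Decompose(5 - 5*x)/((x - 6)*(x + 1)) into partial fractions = -10/(7*(x + 1)) - 25/(7*(x - 6))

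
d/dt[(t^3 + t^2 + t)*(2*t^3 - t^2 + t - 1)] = 12*t^5 + 5*t^4 + 8*t^3 - 3*t^2 - 1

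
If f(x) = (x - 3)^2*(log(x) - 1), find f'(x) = (2*x^2*log(x) - x^2 - 6*x*log(x) + 9)/x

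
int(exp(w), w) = exp(w) + C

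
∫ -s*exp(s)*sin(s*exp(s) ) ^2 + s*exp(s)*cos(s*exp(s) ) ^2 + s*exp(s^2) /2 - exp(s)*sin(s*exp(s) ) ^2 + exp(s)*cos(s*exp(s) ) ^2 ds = exp(s^2)/4 + sin(2*s*exp(s))/2 + C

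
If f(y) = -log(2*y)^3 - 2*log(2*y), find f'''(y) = (-6*log(y)^2 - 12*log(2)*log(y) + 18*log(y) - 10 - 6*log(2)^2 + 18*log(2))/y^3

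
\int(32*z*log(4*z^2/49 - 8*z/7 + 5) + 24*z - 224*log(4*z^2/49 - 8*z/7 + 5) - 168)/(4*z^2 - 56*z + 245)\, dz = (2*log(4*(z - 7)^2/49 + 1) + 3)*log(4*(z - 7)^2/49 + 1) + C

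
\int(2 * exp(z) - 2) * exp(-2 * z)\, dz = (1 - exp(z))^2*exp(-2*z) + C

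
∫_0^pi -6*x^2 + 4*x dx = -pi*(-2*pi + 2*pi^2)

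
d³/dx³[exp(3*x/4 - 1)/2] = 27*exp(3*x/4 - 1)/128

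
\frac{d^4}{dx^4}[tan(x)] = 24*tan(x)^5 + 40*tan(x)^3 + 16*tan(x)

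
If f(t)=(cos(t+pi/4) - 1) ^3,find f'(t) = -15*sin(t + pi/4)/4 + 3*cos(2*t) - 3*cos(3*t + pi/4)/4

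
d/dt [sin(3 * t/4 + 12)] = 3*cos(3*t/4 + 12)/4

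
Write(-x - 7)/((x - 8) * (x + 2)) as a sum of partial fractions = 1/(2*(x + 2)) - 3/(2*(x - 8))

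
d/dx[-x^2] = -2*x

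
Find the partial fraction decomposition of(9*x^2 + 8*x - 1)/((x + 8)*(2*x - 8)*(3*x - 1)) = -12/(275*(3*x - 1)) + 511/(600*(x + 8)) + 175/(264*(x - 4))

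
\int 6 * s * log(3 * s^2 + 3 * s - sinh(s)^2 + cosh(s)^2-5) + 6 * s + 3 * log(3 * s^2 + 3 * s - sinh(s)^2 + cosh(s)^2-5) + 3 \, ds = (3*s^2 + 3*s - 4)*log(3*s^2 + 3*s - 4) + C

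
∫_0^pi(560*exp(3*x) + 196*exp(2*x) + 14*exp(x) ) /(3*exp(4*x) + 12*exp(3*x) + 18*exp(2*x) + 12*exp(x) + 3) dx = -175/12 + 14*exp(pi)/(3*(1 + exp(pi))) + 28*exp(2*pi)/(1 + exp(pi))^2 + 42*exp(3*pi)/(1 + exp(pi))^3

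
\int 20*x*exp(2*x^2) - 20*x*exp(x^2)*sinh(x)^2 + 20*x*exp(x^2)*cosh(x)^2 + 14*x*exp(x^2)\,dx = (5*exp(x^2) + 17)*exp(x^2) + C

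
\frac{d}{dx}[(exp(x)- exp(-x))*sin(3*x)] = (exp(2*x)*sin(3*x) + 3*exp(2*x)*cos(3*x) + sin(3*x) - 3*cos(3*x))*exp(-x)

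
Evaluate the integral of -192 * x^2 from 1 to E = 64 - 64*exp(3)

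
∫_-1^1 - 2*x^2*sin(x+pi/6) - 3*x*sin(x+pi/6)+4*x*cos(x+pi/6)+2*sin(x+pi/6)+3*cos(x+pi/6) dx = 3*sqrt(3)*cos(1)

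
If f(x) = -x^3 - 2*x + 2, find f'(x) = -3*x^2 - 2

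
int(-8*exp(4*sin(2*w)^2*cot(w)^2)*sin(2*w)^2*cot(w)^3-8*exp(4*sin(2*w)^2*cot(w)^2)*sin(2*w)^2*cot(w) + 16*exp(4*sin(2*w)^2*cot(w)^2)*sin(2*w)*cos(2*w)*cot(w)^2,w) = exp(4*sin(2*w)^2*cot(w)^2) + C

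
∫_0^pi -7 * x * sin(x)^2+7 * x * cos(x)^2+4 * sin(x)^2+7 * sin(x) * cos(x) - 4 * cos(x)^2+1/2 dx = pi/2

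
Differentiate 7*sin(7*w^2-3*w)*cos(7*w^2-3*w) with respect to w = 7*(14*w - 3)*cos(2*w*(7*w - 3))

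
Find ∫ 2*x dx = x^2 + C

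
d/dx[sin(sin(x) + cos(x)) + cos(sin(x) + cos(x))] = 2*cos(x + pi/4)*cos(sqrt(2)*sin(x + pi/4) + pi/4)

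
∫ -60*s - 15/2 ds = -30*s^2 - 15*s/2 + C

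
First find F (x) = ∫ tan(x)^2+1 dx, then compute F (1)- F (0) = tan(1)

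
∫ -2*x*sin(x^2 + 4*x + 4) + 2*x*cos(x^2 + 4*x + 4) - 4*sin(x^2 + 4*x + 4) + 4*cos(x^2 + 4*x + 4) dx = sin((x + 2)^2) + cos((x + 2)^2) + C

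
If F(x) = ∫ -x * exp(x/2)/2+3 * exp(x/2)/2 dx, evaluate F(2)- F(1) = -4*exp(1/2) + 3*E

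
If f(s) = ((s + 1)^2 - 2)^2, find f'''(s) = 24*s + 24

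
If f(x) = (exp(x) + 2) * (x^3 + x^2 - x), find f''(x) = x^3*exp(x) + 7*x^2*exp(x) + 9*x*exp(x) + 12*x + 4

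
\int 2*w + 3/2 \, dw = w^2 + 3*w/2 + C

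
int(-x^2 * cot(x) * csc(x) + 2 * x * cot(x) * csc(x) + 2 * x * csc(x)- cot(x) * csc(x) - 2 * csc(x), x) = (x - 1)^2*csc(x) + C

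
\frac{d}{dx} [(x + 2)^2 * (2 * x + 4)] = 6*x^2 + 24*x + 24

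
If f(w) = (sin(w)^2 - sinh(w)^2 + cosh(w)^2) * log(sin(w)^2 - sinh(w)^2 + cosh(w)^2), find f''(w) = -2*(2*log(sin(w)^2 + 1)*sin(w)^4 + log(sin(w)^2 + 1)*sin(w)^2 - log(sin(w)^2 + 1) + 4*sin(w)^4 - sin(w)^2 - 1)/(sin(w)^2 + 1)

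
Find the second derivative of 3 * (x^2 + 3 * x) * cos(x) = -3*x^2*cos(x) - 12*x*sin(x) - 9*x*cos(x) - 18*sin(x) + 6*cos(x)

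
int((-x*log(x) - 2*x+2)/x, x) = -(x - 2)*(log(x) + 1) + C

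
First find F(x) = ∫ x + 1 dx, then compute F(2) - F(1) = 5/2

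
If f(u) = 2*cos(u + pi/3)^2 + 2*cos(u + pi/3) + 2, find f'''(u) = 2*sin(u + pi/3) + 8*cos(2*u + pi/6)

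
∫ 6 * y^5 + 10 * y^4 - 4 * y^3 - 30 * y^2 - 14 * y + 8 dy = y^6 + 2*y^5 - y^4 - 10*y^3 - 7*y^2 + 8*y + C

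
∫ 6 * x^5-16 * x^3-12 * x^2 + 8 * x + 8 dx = x^6 - 4*x^4 - 4*x^3 + 4*x^2 + 8*x + C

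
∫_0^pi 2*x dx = pi^2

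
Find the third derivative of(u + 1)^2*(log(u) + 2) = (2*u^2 - 2*u + 2)/u^3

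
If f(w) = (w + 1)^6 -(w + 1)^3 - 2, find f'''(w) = 120*w^3 + 360*w^2 + 360*w + 114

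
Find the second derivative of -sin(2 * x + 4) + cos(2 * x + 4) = 4*sin(2*x + 4) - 4*cos(2*x + 4)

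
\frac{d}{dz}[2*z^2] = 4*z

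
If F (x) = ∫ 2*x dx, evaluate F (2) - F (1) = 3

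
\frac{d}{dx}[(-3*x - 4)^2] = 18*x + 24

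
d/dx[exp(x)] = exp(x)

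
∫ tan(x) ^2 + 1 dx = tan(x) + C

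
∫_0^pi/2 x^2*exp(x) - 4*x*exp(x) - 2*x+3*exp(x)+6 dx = (-3 + pi/2)^2*(-1 + exp(pi/2))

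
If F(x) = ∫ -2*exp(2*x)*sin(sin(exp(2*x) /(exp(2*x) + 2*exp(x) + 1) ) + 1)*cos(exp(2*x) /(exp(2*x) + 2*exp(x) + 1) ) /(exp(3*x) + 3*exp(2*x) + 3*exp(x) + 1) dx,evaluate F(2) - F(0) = -cos(sin(1/4) + 1) + cos(sin(exp(4)/(1 + exp(2))^2) + 1)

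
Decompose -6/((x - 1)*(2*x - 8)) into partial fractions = 1/(x - 1) - 1/(x - 4)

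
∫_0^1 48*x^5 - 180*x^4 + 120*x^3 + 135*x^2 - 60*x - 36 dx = -19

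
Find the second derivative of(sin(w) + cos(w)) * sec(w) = 2*sin(w)/cos(w)^3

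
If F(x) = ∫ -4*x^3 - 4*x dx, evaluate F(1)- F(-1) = 0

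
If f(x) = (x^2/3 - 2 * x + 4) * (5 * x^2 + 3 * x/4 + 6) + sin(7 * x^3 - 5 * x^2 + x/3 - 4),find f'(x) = 20*x^3/3 + 21*x^2*cos(7*x^3 - 5*x^2 + x/3 - 4) - 117*x^2/4 - 10*x*cos(7*x^3 - 5*x^2 + x/3 - 4) + 41*x + cos(7*x^3 - 5*x^2 + x/3 - 4)/3 - 9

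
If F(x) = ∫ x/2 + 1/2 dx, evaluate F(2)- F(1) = 5/4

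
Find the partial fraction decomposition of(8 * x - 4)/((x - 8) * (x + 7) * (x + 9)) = -38/(17*(x + 9)) + 2/(x + 7) + 4/(17*(x - 8))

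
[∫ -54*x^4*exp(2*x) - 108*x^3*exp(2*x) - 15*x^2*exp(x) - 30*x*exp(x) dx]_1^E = -27*exp(4 + 2*E) - 15*exp(2 + E) + 15*E + 27*exp(2)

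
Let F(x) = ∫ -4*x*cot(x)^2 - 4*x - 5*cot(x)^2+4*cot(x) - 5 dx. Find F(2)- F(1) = 13*cot(2) - 9*cot(1)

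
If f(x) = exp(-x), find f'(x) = -exp(-x)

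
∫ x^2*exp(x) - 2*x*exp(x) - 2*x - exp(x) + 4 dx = ((x - 2)^2 - 1)*(exp(x) - 1) + C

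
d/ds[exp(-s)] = -exp(-s)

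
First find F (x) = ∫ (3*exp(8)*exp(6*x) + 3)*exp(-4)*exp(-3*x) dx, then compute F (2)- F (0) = -exp(4) - exp(-10) + exp(-4) + exp(10)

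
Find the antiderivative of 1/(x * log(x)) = log(6*log(x)) + C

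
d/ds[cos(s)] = -sin(s)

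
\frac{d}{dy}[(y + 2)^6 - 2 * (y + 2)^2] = 6*y^5 + 60*y^4 + 240*y^3 + 480*y^2 + 476*y + 184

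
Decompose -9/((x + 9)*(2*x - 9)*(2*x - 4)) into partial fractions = -2/(15*(2*x - 9)) - 1/(66*(x + 9)) + 9/(110*(x - 2))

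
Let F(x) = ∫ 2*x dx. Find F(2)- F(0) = 4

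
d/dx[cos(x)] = -sin(x)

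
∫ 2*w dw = w^2 + C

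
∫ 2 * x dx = x^2 + C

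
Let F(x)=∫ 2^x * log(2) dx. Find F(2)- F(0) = 3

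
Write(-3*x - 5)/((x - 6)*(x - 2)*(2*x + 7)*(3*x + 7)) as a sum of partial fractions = 54/(2275*(3*x + 7)) - 4/(133*(2*x + 7)) + 1/(52*(x - 2)) - 23/(1900*(x - 6))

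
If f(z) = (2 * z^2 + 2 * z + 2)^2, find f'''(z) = 96*z + 48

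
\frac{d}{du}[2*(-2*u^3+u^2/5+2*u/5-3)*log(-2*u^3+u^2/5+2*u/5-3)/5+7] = -12*u^2*log(-2*u^3 + u^2/5 + 2*u/5 - 3)/5 - 12*u^2/5 + 4*u*log(-2*u^3 + u^2/5 + 2*u/5 - 3)/25 + 4*u/25 + 4*log(-2*u^3 + u^2/5 + 2*u/5 - 3)/25 + 4/25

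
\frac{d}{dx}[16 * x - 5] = 16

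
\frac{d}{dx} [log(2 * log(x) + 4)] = 1/(x*log(x) + 2*x)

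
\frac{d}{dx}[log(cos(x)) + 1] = -tan(x)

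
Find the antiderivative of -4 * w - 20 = -2*w^2 - 20*w + C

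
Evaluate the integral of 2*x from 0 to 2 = 4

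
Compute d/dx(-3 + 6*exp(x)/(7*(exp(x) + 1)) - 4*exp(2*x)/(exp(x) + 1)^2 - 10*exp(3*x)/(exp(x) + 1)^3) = (-260*exp(3*x) - 44*exp(2*x) + 6*exp(x))/(7*exp(4*x) + 28*exp(3*x) + 42*exp(2*x) + 28*exp(x) + 7)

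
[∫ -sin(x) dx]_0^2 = -1 + cos(2)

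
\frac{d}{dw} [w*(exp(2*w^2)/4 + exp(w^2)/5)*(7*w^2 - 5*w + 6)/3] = 7*w^4*exp(2*w^2)/3 + 14*w^4*exp(w^2)/15 - 5*w^3*exp(2*w^2)/3 - 2*w^3*exp(w^2)/3 + 15*w^2*exp(2*w^2)/4 + 11*w^2*exp(w^2)/5 - 5*w*exp(2*w^2)/6 - 2*w*exp(w^2)/3 + exp(2*w^2)/2 + 2*exp(w^2)/5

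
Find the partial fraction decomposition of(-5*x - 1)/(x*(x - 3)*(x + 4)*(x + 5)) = -3/(5*(x + 5)) + 19/(28*(x + 4)) - 2/(21*(x - 3)) + 1/(60*x)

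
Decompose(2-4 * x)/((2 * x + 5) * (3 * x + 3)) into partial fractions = -8/(3*(2*x + 5)) + 2/(3*(x + 1))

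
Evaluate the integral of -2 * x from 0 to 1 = -1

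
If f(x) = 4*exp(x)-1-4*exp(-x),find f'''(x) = (4*exp(2*x) + 4)*exp(-x)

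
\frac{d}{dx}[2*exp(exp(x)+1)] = 2*exp(x + exp(x) + 1)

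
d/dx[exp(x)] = exp(x)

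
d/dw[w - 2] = 1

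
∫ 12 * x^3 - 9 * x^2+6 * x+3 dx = 3*x^4 - 3*x^3 + 3*x^2 + 3*x + C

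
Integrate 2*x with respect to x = x^2 + C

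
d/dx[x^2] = 2*x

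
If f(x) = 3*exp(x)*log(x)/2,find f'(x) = (3*x*exp(x)*log(x) + 3*exp(x))/(2*x)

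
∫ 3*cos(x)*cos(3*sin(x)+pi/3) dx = sin(3*sin(x) + pi/3) + C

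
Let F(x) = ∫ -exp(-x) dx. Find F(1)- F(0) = -1 + exp(-1)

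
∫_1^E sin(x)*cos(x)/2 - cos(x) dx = -(-1 + sin(1)/2)^2 + (-1 + sin(E)/2)^2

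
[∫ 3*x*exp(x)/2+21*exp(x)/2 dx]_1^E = -21*E/2 + 3*(E/2 + 3)*exp(E)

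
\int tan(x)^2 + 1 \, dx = tan(x) + C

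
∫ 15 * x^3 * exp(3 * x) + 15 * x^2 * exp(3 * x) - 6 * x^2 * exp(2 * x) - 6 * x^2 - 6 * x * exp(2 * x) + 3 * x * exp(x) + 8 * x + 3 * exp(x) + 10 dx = x*(5*x^2*exp(3*x) - 2*x^2 - 3*x*exp(2*x) + 4*x + 3*exp(x) + 10) + C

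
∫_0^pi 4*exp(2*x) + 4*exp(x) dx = -6 + 2*(2 + exp(pi))*exp(pi)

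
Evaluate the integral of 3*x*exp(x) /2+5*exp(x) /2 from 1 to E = -5*E/2 + (2 + 3*E)*exp(E)/2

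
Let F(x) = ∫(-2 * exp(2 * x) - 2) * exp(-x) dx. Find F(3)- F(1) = -2*exp(3) - 2*exp(-1) + 2*exp(-3) + 2*E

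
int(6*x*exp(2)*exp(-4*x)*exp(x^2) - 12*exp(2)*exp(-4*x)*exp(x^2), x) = 3*exp((x - 2)^2 - 2) + C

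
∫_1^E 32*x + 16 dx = -36 + (2 + 4*E)^2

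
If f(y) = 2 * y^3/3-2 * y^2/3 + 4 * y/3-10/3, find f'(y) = 2*y^2 - 4*y/3 + 4/3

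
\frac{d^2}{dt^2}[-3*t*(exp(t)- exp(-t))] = (-3*t*exp(2*t) + 3*t - 6*exp(2*t) - 6)*exp(-t)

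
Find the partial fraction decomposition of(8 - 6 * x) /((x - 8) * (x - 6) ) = 14/(x - 6) - 20/(x - 8)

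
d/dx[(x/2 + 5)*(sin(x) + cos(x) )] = -x*sin(x)/2 + x*cos(x)/2 - 9*sin(x)/2 + 11*cos(x)/2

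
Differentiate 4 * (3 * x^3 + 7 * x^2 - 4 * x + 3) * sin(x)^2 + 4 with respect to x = 12*x^3*sin(2*x) + 36*x^2*sin(x)^2 + 28*x^2*sin(2*x) + 56*x*sin(x)^2 - 16*x*sin(2*x) - 16*sin(x)^2 + 12*sin(2*x)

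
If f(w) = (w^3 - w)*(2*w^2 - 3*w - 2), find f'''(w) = 120*w^2 - 72*w - 24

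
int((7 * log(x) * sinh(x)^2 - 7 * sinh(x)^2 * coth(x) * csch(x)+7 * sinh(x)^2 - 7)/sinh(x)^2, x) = 7*x*log(x) + 7/tanh(x) + 7/sinh(x) + C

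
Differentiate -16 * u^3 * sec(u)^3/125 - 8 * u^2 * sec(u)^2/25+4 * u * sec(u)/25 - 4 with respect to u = 4*(-12*u^3*sin(u)/cos(u)^3 - 20*u^2*sin(u)/cos(u)^2 - 12*u^2/cos(u)^2 + 5*u*sin(u)/cos(u) - 20*u/cos(u) + 5)/(125*cos(u))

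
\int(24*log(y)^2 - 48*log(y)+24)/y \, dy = 8*(log(y) - 1)^3 + C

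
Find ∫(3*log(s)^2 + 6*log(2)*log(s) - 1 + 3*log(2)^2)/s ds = log(2*s)^3 - log(2*s) + C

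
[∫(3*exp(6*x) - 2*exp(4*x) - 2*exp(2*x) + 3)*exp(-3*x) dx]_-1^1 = -2*exp(-1) + 2*E + (E - exp(-1))^3 - (-E + exp(-1))^3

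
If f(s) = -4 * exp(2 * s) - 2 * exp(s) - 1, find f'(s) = -8*exp(2*s) - 2*exp(s)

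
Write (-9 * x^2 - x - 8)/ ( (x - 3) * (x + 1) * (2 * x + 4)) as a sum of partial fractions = -21/(5*(x + 2)) + 2/(x + 1) - 23/(10*(x - 3))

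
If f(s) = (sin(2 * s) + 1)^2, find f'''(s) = -32*sin(4*s) - 16*cos(2*s)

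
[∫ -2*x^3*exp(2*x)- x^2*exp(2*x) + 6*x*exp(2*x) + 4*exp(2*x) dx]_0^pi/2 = -1 + (-pi^3/8 + 1 + pi^2/4 + pi)*exp(pi)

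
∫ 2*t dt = t^2 + C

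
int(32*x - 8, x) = 16*x^2 - 8*x + C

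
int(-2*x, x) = -x^2 + C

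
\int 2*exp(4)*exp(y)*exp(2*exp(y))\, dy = exp(2*exp(y) + 4) + C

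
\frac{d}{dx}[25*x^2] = 50*x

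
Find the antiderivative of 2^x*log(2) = 2^x + C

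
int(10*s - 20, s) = 5*s^2 - 20*s + C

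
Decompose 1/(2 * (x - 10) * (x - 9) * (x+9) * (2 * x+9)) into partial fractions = 4/(7047*(2*x + 9)) - 1/(6156*(x + 9)) - 1/(972*(x - 9)) + 1/(1102*(x - 10))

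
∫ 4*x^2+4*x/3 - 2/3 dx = 4*x^3/3 + 2*x^2/3 - 2*x/3 + C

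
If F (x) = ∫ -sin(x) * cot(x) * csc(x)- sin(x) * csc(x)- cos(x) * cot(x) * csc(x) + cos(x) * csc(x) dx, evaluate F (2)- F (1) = -1/tan(1) + 1/tan(2)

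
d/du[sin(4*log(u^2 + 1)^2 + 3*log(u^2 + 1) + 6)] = 2*u*(8*log(u^2 + 1) + 3)*cos(4*log(u^2 + 1)^2 + 3*log(u^2 + 1) + 6)/(u^2 + 1)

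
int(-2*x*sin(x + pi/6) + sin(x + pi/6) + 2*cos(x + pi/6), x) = (2*x - 1)*cos(x + pi/6) + C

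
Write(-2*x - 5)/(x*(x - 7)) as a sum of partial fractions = -19/(7*(x - 7)) + 5/(7*x)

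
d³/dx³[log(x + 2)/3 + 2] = 2/(3*x^3 + 18*x^2 + 36*x + 24)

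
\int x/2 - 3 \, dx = x^2/4 - 3*x + C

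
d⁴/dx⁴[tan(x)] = 24*tan(x)^5 + 40*tan(x)^3 + 16*tan(x)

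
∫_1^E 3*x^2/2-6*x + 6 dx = (-2 + E)^3/2 + 1/2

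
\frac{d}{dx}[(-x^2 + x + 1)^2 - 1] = 4*x^3 - 6*x^2 - 2*x + 2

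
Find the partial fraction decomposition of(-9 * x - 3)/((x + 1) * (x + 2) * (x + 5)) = 7/(2*(x + 5)) - 5/(x + 2) + 3/(2*(x + 1))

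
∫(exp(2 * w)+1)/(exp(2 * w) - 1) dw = log(sinh(w)) + C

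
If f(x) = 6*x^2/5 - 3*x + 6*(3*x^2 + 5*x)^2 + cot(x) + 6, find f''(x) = 648*x^2 + 1080*x + 1512/5 + 2*cos(x)/sin(x)^3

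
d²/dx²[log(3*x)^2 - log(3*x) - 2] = (-2*log(x) - 2*log(3) + 3)/x^2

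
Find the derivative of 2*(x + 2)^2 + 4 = 4*x + 8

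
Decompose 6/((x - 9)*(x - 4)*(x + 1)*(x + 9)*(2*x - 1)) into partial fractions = 32/(2261*(2*x - 1)) + 1/(5928*(x + 9)) - 1/(200*(x + 1)) - 6/(2275*(x - 4)) + 1/(2550*(x - 9))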